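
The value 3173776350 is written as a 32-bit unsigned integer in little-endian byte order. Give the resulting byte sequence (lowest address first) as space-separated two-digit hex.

3173776350 in hexadecimal, padded to 32 bits, is 0xBD2BFBDE.
Split into bytes (most-significant first): BD 2B FB DE.
Little-endian stores the least-significant byte at the lowest address.
So at ascending addresses the bytes are DE FB 2B BD.

DE FB 2B BD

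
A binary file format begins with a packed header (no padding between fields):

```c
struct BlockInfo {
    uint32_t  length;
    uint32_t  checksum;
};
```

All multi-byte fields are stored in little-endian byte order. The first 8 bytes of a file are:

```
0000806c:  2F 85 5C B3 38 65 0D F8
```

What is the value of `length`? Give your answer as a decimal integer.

3009185071

`length` is the first field, at byte offset 0, occupying 4 bytes.
Bytes at offsets 0..3: 2F 85 5C B3.
Little-endian stores the least-significant byte at the lowest address.
Reassemble most-significant byte first: B3 5C 85 2F → 0xB35C852F.
0xB35C852F = 3009185071.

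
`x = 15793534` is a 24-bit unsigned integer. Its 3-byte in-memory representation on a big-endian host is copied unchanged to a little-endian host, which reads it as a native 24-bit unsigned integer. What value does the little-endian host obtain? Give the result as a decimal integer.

8322544

15793534 in 24-bit hexadecimal is 0xF0FD7E.
Stored big-endian, the bytes at ascending addresses are F0 FD 7E.
Read back as little-endian, the first byte is least significant, giving 0x7EFDF0.
0x7EFDF0 = 8322544.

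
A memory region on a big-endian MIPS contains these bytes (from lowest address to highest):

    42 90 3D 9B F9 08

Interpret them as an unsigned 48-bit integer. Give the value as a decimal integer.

73187276355848

Big-endian stores the most-significant byte at the lowest address.
The bytes are already most-significant first: 0x42903D9BF908.
0x42903D9BF908 = 73187276355848.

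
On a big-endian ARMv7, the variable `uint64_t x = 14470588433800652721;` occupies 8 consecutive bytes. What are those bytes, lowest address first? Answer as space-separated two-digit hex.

14470588433800652721 in hexadecimal, padded to 64 bits, is 0xC8D1DB83179067B1.
Split into bytes (most-significant first): C8 D1 DB 83 17 90 67 B1.
In big-endian order the high byte comes first in memory.
So the memory order matches the most-significant-first order: C8 D1 DB 83 17 90 67 B1.

C8 D1 DB 83 17 90 67 B1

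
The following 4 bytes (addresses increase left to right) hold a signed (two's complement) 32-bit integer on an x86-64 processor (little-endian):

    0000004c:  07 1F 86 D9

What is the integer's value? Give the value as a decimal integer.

In little-endian order the low byte comes first in memory.
Reassemble most-significant byte first: D9 86 1F 07 → 0xD9861F07.
Top bit is set, so as a signed 32-bit value this is 0xD9861F07 − 2^32 = -645521657.

-645521657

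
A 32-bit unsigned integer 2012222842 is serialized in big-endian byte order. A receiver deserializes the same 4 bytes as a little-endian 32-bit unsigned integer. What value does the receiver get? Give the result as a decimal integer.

2012222842 in 32-bit hexadecimal is 0x77F0157A.
Stored big-endian, the bytes at ascending addresses are 77 F0 15 7A.
Read back as little-endian, the first byte is least significant, giving 0x7A15F077.
0x7A15F077 = 2048258167.

2048258167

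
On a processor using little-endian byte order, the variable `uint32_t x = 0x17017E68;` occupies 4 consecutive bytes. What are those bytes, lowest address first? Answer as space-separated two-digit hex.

68 7E 01 17

Split into bytes (most-significant first): 17 01 7E 68.
Little-endian stores the least-significant byte at the lowest address.
So at ascending addresses the bytes are 68 7E 01 17.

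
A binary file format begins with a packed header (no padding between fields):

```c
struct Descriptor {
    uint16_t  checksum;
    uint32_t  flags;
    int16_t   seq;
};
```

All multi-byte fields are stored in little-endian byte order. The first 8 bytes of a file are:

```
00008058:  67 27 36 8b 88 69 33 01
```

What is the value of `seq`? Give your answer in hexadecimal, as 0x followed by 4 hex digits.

`seq` follows `checksum` (2 B), `flags` (4 B), so it starts at offset 2 + 4 = 6 and occupies 2 bytes.
Bytes at offsets 6..7: 33 01.
Little-endian: lowest address holds the least-significant byte.
Reassemble most-significant byte first: 01 33 → 0x0133.

0x0133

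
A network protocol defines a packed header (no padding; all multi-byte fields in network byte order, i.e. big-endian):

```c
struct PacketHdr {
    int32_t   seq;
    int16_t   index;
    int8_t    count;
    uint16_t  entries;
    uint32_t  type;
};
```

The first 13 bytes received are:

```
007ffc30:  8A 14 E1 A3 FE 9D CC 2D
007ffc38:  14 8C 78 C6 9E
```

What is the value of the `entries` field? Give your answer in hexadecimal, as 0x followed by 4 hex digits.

0x2D14

`entries` follows `seq` (4 B), `index` (2 B), `count` (1 B), so it starts at offset 4 + 2 + 1 = 7 and occupies 2 bytes.
Bytes at offsets 7..8: 2D 14.
Big-endian: lowest address holds the most-significant byte.
The bytes are already most-significant first: 0x2D14.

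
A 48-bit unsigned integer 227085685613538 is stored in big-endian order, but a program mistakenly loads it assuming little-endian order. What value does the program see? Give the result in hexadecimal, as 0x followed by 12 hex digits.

227085685613538 in 48-bit hexadecimal is 0xCE88819FE3E2.
Stored big-endian, the bytes at ascending addresses are CE 88 81 9F E3 E2.
Read back as little-endian, the first byte is least significant, giving 0xE2E39F8188CE.

0xE2E39F8188CE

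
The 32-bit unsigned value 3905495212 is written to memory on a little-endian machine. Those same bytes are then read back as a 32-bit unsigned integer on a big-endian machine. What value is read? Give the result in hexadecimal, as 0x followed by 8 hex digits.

0xAC20C9E8

3905495212 in 32-bit hexadecimal is 0xE8C920AC.
Stored little-endian, the bytes at ascending addresses are AC 20 C9 E8.
Read back as big-endian, the last byte is least significant, giving 0xAC20C9E8.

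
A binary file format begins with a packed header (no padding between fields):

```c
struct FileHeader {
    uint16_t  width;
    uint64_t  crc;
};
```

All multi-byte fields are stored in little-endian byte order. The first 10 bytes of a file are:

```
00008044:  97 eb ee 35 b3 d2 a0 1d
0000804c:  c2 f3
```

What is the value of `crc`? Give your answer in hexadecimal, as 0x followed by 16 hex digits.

0xF3C21DA0D2B335EE

`crc` follows `width` (2 bytes), so it starts at byte offset 2 and occupies 8 bytes.
Bytes at offsets 2..9: EE 35 B3 D2 A0 1D C2 F3.
Little-endian: lowest address holds the least-significant byte.
Reassemble most-significant byte first: F3 C2 1D A0 D2 B3 35 EE → 0xF3C21DA0D2B335EE.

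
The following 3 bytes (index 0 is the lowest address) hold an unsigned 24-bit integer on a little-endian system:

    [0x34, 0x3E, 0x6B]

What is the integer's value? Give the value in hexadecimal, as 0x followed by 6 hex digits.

0x6B3E34

Little-endian stores the least-significant byte at the lowest address.
Reassemble most-significant byte first: 6B 3E 34 → 0x6B3E34.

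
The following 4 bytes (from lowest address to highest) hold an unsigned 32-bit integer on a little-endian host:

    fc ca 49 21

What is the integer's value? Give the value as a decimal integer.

Little-endian stores the least-significant byte at the lowest address.
Reassemble most-significant byte first: 21 49 CA FC → 0x2149CAFC.
0x2149CAFC = 558484220.

558484220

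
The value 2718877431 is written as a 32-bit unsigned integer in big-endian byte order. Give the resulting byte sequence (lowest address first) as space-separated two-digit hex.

2718877431 in hexadecimal, padded to 32 bits, is 0xA20EC6F7.
Split into bytes (most-significant first): A2 0E C6 F7.
Big-endian stores the most-significant byte at the lowest address.
So the memory order matches the most-significant-first order: A2 0E C6 F7.

A2 0E C6 F7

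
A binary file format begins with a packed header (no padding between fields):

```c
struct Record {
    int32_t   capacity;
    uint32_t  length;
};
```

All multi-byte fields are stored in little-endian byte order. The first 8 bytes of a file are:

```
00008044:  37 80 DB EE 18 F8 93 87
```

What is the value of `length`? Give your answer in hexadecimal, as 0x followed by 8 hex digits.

`length` follows `capacity` (4 bytes), so it starts at byte offset 4 and occupies 4 bytes.
Bytes at offsets 4..7: 18 F8 93 87.
In little-endian order the low byte comes first in memory.
Reassemble most-significant byte first: 87 93 F8 18 → 0x8793F818.

0x8793F818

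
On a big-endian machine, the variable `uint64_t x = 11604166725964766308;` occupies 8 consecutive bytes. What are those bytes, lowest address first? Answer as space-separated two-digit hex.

11604166725964766308 in hexadecimal, padded to 64 bits, is 0xA10A4827DF899C64.
Split into bytes (most-significant first): A1 0A 48 27 DF 89 9C 64.
Big-endian: lowest address holds the most-significant byte.
So the memory order matches the most-significant-first order: A1 0A 48 27 DF 89 9C 64.

A1 0A 48 27 DF 89 9C 64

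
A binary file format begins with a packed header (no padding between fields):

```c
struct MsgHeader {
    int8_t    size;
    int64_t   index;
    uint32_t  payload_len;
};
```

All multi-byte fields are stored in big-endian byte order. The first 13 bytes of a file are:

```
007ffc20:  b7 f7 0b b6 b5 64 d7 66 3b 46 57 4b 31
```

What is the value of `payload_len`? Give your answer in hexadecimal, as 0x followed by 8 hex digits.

`payload_len` follows `size` (1 B), `index` (8 B), so it starts at offset 1 + 8 = 9 and occupies 4 bytes.
Bytes at offsets 9..12: 46 57 4B 31.
In big-endian order the high byte comes first in memory.
The bytes are already most-significant first: 0x46574B31.

0x46574B31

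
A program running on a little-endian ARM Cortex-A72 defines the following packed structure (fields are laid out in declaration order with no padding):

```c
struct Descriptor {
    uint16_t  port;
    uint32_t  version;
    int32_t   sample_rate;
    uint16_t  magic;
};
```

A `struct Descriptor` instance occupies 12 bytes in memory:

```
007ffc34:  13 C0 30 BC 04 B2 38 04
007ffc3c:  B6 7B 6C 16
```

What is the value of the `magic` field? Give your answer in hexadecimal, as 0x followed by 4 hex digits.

`magic` follows `port` (2 B), `version` (4 B), `sample_rate` (4 B), so it starts at offset 2 + 4 + 4 = 10 and occupies 2 bytes.
Bytes at offsets 10..11: 6C 16.
In little-endian order the low byte comes first in memory.
Reassemble most-significant byte first: 16 6C → 0x166C.

0x166C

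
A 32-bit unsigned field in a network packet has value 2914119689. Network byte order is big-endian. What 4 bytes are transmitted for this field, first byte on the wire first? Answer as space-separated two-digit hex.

AD B1 F0 09

2914119689 in hexadecimal, padded to 32 bits, is 0xADB1F009.
Split into bytes (most-significant first): AD B1 F0 09.
Big-endian stores the most-significant byte at the lowest address.
So the memory order matches the most-significant-first order: AD B1 F0 09.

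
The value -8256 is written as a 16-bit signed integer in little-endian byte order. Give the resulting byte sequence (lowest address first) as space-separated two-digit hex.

C0 DF

Two's complement of -8256 in 16 bits: 8256 = 0x2040; invert → 0xDFBF; add 1 → 0xDFC0.
Split into bytes (most-significant first): DF C0.
Little-endian stores the least-significant byte at the lowest address.
So at ascending addresses the bytes are C0 DF.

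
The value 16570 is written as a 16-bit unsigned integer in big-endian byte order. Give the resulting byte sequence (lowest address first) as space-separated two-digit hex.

16570 in hexadecimal, padded to 16 bits, is 0x40BA.
Split into bytes (most-significant first): 40 BA.
Big-endian: lowest address holds the most-significant byte.
So the memory order matches the most-significant-first order: 40 BA.

40 BA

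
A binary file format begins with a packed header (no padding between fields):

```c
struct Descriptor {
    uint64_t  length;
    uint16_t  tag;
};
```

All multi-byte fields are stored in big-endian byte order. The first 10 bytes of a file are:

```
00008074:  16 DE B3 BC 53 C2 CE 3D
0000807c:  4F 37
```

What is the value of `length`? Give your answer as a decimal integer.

1647952135104679485

`length` is the first field, at byte offset 0, occupying 8 bytes.
Bytes at offsets 0..7: 16 DE B3 BC 53 C2 CE 3D.
Big-endian: lowest address holds the most-significant byte.
The bytes are already most-significant first: 0x16DEB3BC53C2CE3D.
0x16DEB3BC53C2CE3D = 1647952135104679485.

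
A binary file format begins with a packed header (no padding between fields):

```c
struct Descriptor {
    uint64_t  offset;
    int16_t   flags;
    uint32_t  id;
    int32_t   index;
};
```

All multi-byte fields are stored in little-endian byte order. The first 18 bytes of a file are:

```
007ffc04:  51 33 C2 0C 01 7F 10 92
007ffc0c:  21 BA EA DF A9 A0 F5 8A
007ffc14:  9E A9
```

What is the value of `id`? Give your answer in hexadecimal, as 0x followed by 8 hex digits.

0xA0A9DFEA

`id` follows `offset` (8 B), `flags` (2 B), so it starts at offset 8 + 2 = 10 and occupies 4 bytes.
Bytes at offsets 10..13: EA DF A9 A0.
In little-endian order the low byte comes first in memory.
Reassemble most-significant byte first: A0 A9 DF EA → 0xA0A9DFEA.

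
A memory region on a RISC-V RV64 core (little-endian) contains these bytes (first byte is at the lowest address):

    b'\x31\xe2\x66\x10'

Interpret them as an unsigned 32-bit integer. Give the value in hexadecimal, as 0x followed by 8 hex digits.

Little-endian: lowest address holds the least-significant byte.
Reassemble most-significant byte first: 10 66 E2 31 → 0x1066E231.

0x1066E231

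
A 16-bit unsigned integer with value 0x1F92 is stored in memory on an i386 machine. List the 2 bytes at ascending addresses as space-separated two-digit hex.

92 1F

Split into bytes (most-significant first): 1F 92.
In little-endian order the low byte comes first in memory.
So at ascending addresses the bytes are 92 1F.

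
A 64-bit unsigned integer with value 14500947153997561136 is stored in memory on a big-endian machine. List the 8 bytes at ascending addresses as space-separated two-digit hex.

C9 3D B6 9B 74 BC 7D 30

14500947153997561136 in hexadecimal, padded to 64 bits, is 0xC93DB69B74BC7D30.
Split into bytes (most-significant first): C9 3D B6 9B 74 BC 7D 30.
Big-endian stores the most-significant byte at the lowest address.
So the memory order matches the most-significant-first order: C9 3D B6 9B 74 BC 7D 30.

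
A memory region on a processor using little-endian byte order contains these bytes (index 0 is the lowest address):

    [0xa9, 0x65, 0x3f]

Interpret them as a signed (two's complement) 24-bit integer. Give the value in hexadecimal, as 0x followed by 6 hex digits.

In little-endian order the low byte comes first in memory.
Reassemble most-significant byte first: 3F 65 A9 → 0x3F65A9.

0x3F65A9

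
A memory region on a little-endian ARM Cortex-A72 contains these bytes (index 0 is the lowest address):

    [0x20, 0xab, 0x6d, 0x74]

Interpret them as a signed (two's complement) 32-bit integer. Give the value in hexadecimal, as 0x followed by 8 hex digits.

Little-endian: lowest address holds the least-significant byte.
Reassemble most-significant byte first: 74 6D AB 20 → 0x746DAB20.

0x746DAB20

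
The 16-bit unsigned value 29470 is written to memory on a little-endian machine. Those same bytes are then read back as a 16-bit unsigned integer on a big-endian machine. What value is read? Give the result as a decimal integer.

7795

29470 in 16-bit hexadecimal is 0x731E.
Stored little-endian, the bytes at ascending addresses are 1E 73.
Read back as big-endian, the last byte is least significant, giving 0x1E73.
0x1E73 = 7795.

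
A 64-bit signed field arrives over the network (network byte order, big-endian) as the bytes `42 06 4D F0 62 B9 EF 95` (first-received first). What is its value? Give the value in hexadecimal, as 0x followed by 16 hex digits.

In big-endian order the high byte comes first in memory.
The bytes are already most-significant first: 0x42064DF062B9EF95.

0x42064DF062B9EF95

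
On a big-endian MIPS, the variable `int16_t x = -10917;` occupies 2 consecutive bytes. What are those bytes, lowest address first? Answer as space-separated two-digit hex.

Two's complement of -10917 in 16 bits: 10917 = 0x2AA5; invert → 0xD55A; add 1 → 0xD55B.
Split into bytes (most-significant first): D5 5B.
Big-endian stores the most-significant byte at the lowest address.
So the memory order matches the most-significant-first order: D5 5B.

D5 5B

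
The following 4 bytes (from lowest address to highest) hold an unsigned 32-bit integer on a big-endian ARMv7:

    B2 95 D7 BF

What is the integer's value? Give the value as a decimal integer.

In big-endian order the high byte comes first in memory.
The bytes are already most-significant first: 0xB295D7BF.
0xB295D7BF = 2996164543.

2996164543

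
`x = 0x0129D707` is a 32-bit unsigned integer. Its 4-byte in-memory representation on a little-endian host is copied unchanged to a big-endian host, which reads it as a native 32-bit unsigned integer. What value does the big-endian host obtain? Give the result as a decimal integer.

Stored little-endian, the bytes at ascending addresses are 07 D7 29 01.
Read back as big-endian, the last byte is least significant, giving 0x07D72901.
0x07D72901 = 131541249.

131541249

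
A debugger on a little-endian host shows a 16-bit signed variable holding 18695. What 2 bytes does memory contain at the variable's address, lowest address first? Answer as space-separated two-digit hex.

18695 in hexadecimal, padded to 16 bits, is 0x4907.
Split into bytes (most-significant first): 49 07.
Little-endian: lowest address holds the least-significant byte.
So at ascending addresses the bytes are 07 49.

07 49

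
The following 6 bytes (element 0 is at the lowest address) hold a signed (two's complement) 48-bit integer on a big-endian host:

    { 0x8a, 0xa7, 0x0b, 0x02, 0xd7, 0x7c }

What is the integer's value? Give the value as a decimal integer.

Big-endian: lowest address holds the most-significant byte.
The bytes are already most-significant first: 0x8AA70B02D77C.
Top bit is set, so as a signed 48-bit value this is 0x8AA70B02D77C − 2^48 = -129024927803524.

-129024927803524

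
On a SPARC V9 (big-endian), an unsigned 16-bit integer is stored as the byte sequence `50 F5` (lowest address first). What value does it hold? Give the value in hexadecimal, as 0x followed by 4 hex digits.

In big-endian order the high byte comes first in memory.
The bytes are already most-significant first: 0x50F5.

0x50F5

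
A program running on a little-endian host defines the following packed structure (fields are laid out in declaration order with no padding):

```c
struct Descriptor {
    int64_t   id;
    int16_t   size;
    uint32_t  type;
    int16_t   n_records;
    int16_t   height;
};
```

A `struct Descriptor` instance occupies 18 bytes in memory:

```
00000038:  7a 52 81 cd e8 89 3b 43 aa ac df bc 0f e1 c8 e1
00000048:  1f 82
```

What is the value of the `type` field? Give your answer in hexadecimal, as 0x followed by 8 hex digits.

`type` follows `id` (8 B), `size` (2 B), so it starts at offset 8 + 2 = 10 and occupies 4 bytes.
Bytes at offsets 10..13: DF BC 0F E1.
Little-endian: lowest address holds the least-significant byte.
Reassemble most-significant byte first: E1 0F BC DF → 0xE10FBCDF.

0xE10FBCDF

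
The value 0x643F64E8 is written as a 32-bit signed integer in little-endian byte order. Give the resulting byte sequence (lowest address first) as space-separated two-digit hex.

Split into bytes (most-significant first): 64 3F 64 E8.
In little-endian order the low byte comes first in memory.
So at ascending addresses the bytes are E8 64 3F 64.

E8 64 3F 64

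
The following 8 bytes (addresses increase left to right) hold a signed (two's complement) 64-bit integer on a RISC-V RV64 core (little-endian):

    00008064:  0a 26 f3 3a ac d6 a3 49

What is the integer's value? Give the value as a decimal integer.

5306320821184308746

In little-endian order the low byte comes first in memory.
Reassemble most-significant byte first: 49 A3 D6 AC 3A F3 26 0A → 0x49A3D6AC3AF3260A.
0x49A3D6AC3AF3260A = 5306320821184308746.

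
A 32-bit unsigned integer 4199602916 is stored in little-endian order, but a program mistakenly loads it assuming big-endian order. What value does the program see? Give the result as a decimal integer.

4199602916 in 32-bit hexadecimal is 0xFA50DAE4.
Stored little-endian, the bytes at ascending addresses are E4 DA 50 FA.
Read back as big-endian, the last byte is least significant, giving 0xE4DA50FA.
0xE4DA50FA = 3839512826.

3839512826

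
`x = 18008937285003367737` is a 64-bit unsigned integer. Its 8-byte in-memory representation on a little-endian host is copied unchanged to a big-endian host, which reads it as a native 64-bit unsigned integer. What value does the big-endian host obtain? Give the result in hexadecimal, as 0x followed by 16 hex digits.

18008937285003367737 in 64-bit hexadecimal is 0xF9EC990B96E9D539.
Stored little-endian, the bytes at ascending addresses are 39 D5 E9 96 0B 99 EC F9.
Read back as big-endian, the last byte is least significant, giving 0x39D5E9960B99ECF9.

0x39D5E9960B99ECF9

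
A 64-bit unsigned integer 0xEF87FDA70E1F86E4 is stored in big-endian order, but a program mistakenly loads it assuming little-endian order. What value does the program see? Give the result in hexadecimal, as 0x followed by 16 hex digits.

0xE4861F0EA7FD87EF

Stored big-endian, the bytes at ascending addresses are EF 87 FD A7 0E 1F 86 E4.
Read back as little-endian, the first byte is least significant, giving 0xE4861F0EA7FD87EF.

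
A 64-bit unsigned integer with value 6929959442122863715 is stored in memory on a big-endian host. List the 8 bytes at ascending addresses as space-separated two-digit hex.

6929959442122863715 in hexadecimal, padded to 64 bits, is 0x602C29656798F463.
Split into bytes (most-significant first): 60 2C 29 65 67 98 F4 63.
Big-endian stores the most-significant byte at the lowest address.
So the memory order matches the most-significant-first order: 60 2C 29 65 67 98 F4 63.

60 2C 29 65 67 98 F4 63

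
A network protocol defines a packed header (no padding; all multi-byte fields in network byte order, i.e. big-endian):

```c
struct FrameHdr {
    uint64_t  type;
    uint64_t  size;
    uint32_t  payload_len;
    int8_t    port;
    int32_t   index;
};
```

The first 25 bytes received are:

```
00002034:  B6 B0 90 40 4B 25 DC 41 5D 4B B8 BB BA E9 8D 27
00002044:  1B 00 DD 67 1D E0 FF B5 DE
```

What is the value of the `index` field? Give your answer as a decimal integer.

-520112674

`index` follows `type` (8 B), `size` (8 B), `payload_len` (4 B), `port` (1 B), so it starts at offset 8 + 8 + 4 + 1 = 21 and occupies 4 bytes.
Bytes at offsets 21..24: E0 FF B5 DE.
In big-endian order the high byte comes first in memory.
The bytes are already most-significant first: 0xE0FFB5DE.
Top bit is set, so as a signed 32-bit value this is 0xE0FFB5DE − 2^32 = -520112674.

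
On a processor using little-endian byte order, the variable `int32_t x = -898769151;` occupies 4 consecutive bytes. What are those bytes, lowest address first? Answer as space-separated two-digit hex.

Two's complement of -898769151 in 32 bits: 898769151 = 0x359220FF; invert → 0xCA6DDF00; add 1 → 0xCA6DDF01.
Split into bytes (most-significant first): CA 6D DF 01.
Little-endian: lowest address holds the least-significant byte.
So at ascending addresses the bytes are 01 DF 6D CA.

01 DF 6D CA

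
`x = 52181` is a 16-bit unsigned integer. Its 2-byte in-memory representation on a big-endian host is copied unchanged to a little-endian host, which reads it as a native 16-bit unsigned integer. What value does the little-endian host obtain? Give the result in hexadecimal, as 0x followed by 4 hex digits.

0xD5CB

52181 in 16-bit hexadecimal is 0xCBD5.
Stored big-endian, the bytes at ascending addresses are CB D5.
Read back as little-endian, the first byte is least significant, giving 0xD5CB.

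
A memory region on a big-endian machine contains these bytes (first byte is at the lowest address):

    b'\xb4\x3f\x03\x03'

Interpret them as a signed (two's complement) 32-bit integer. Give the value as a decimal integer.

In big-endian order the high byte comes first in memory.
The bytes are already most-significant first: 0xB43F0303.
Top bit is set, so as a signed 32-bit value this is 0xB43F0303 − 2^32 = -1270938877.

-1270938877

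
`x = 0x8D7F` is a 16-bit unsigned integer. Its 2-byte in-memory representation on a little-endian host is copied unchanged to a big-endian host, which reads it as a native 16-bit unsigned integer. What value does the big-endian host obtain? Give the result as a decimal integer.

32653

Stored little-endian, the bytes at ascending addresses are 7F 8D.
Read back as big-endian, the last byte is least significant, giving 0x7F8D.
0x7F8D = 32653.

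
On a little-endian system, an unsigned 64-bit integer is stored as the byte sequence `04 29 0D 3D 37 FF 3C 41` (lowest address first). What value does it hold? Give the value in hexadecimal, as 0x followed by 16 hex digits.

0x413CFF373D0D2904

Little-endian stores the least-significant byte at the lowest address.
Reassemble most-significant byte first: 41 3C FF 37 3D 0D 29 04 → 0x413CFF373D0D2904.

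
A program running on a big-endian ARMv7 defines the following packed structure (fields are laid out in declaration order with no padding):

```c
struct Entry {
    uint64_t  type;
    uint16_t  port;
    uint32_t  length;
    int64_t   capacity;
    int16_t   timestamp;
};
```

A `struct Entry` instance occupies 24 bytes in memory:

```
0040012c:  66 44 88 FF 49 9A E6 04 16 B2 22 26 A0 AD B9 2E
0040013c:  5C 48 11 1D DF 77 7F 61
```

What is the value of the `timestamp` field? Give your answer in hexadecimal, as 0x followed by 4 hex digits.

0x7F61

`timestamp` follows `type` (8 B), `port` (2 B), `length` (4 B), `capacity` (8 B), so it starts at offset 8 + 2 + 4 + 8 = 22 and occupies 2 bytes.
Bytes at offsets 22..23: 7F 61.
In big-endian order the high byte comes first in memory.
The bytes are already most-significant first: 0x7F61.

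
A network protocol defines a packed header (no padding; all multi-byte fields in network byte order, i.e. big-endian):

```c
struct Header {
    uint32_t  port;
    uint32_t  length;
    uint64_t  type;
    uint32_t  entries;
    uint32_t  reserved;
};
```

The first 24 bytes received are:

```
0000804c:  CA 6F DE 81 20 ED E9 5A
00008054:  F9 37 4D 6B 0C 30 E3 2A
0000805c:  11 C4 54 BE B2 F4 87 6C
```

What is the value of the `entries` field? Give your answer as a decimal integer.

`entries` follows `port` (4 B), `length` (4 B), `type` (8 B), so it starts at offset 4 + 4 + 8 = 16 and occupies 4 bytes.
Bytes at offsets 16..19: 11 C4 54 BE.
In big-endian order the high byte comes first in memory.
The bytes are already most-significant first: 0x11C454BE.
0x11C454BE = 298079422.

298079422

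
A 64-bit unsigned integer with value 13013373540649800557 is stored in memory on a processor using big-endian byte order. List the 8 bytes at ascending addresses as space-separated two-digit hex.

13013373540649800557 in hexadecimal, padded to 64 bits, is 0xB498CA4993E6136D.
Split into bytes (most-significant first): B4 98 CA 49 93 E6 13 6D.
In big-endian order the high byte comes first in memory.
So the memory order matches the most-significant-first order: B4 98 CA 49 93 E6 13 6D.

B4 98 CA 49 93 E6 13 6D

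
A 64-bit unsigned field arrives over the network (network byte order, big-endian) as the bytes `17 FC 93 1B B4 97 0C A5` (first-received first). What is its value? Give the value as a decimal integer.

Big-endian: lowest address holds the most-significant byte.
The bytes are already most-significant first: 0x17FC931BB4970CA5.
0x17FC931BB4970CA5 = 1728418104206625957.

1728418104206625957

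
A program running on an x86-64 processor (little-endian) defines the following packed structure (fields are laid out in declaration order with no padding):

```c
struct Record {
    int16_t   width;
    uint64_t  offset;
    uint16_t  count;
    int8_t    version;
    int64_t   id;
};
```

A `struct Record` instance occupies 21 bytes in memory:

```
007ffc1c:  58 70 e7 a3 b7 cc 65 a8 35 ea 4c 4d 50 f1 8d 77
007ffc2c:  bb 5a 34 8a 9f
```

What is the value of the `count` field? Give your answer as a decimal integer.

`count` follows `width` (2 B), `offset` (8 B), so it starts at offset 2 + 8 = 10 and occupies 2 bytes.
Bytes at offsets 10..11: 4C 4D.
Little-endian: lowest address holds the least-significant byte.
Reassemble most-significant byte first: 4D 4C → 0x4D4C.
0x4D4C = 19788.

19788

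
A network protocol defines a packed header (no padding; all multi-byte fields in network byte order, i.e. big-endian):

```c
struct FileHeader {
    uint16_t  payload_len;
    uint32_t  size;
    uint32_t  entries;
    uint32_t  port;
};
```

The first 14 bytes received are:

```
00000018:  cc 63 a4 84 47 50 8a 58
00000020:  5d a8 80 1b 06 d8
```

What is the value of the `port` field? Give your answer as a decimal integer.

`port` follows `payload_len` (2 B), `size` (4 B), `entries` (4 B), so it starts at offset 2 + 4 + 4 = 10 and occupies 4 bytes.
Bytes at offsets 10..13: 80 1B 06 D8.
Big-endian stores the most-significant byte at the lowest address.
The bytes are already most-significant first: 0x801B06D8.
0x801B06D8 = 2149254872.

2149254872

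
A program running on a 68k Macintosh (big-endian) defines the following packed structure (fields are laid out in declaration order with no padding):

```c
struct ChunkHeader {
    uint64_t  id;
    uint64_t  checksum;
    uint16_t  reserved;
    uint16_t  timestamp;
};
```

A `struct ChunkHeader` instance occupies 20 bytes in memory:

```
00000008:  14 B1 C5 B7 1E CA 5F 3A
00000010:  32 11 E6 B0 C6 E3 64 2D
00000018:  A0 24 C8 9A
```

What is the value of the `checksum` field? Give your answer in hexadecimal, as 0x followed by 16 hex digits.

0x3211E6B0C6E3642D

`checksum` follows `id` (8 bytes), so it starts at byte offset 8 and occupies 8 bytes.
Bytes at offsets 8..15: 32 11 E6 B0 C6 E3 64 2D.
Big-endian stores the most-significant byte at the lowest address.
The bytes are already most-significant first: 0x3211E6B0C6E3642D.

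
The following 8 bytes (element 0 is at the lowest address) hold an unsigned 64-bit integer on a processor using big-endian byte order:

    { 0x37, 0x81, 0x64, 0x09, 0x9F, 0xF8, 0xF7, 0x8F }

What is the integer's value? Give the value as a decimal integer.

In big-endian order the high byte comes first in memory.
The bytes are already most-significant first: 0x378164099FF8F78F.
0x378164099FF8F78F = 3999587936583088015.

3999587936583088015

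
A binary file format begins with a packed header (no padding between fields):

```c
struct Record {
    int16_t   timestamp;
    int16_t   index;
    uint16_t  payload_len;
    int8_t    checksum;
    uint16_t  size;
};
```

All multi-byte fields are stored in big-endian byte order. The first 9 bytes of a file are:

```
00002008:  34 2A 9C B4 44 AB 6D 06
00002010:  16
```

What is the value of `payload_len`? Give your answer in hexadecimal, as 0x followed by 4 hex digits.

0x44AB

`payload_len` follows `timestamp` (2 B), `index` (2 B), so it starts at offset 2 + 2 = 4 and occupies 2 bytes.
Bytes at offsets 4..5: 44 AB.
In big-endian order the high byte comes first in memory.
The bytes are already most-significant first: 0x44AB.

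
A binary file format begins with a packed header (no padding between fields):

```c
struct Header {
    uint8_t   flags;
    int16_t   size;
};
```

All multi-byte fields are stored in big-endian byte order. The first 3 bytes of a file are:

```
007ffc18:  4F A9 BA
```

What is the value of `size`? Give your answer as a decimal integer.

-22086

`size` follows `flags` (1 byte), so it starts at byte offset 1 and occupies 2 bytes.
Bytes at offsets 1..2: A9 BA.
Big-endian: lowest address holds the most-significant byte.
The bytes are already most-significant first: 0xA9BA.
Top bit is set, so as a signed 16-bit value this is 0xA9BA − 2^16 = -22086.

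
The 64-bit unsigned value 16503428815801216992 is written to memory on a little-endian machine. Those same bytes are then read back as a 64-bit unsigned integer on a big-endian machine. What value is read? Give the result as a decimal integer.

16208392030562617317

16503428815801216992 in 64-bit hexadecimal is 0xE507F511ADC6EFE0.
Stored little-endian, the bytes at ascending addresses are E0 EF C6 AD 11 F5 07 E5.
Read back as big-endian, the last byte is least significant, giving 0xE0EFC6AD11F507E5.
0xE0EFC6AD11F507E5 = 16208392030562617317.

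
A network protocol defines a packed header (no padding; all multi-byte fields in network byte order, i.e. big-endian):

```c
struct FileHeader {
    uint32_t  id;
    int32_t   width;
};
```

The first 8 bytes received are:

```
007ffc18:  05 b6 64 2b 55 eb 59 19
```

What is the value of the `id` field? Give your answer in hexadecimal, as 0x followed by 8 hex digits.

0x05B6642B

`id` is the first field, at byte offset 0, occupying 4 bytes.
Bytes at offsets 0..3: 05 B6 64 2B.
In big-endian order the high byte comes first in memory.
The bytes are already most-significant first: 0x05B6642B.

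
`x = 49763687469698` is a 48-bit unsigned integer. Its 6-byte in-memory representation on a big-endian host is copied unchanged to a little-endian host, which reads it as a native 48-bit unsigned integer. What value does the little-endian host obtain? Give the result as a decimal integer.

49763687469698 in 48-bit hexadecimal is 0x2D4282EA1282.
Stored big-endian, the bytes at ascending addresses are 2D 42 82 EA 12 82.
Read back as little-endian, the first byte is least significant, giving 0x8212EA82422D.
0x8212EA82422D = 143017755427373.

143017755427373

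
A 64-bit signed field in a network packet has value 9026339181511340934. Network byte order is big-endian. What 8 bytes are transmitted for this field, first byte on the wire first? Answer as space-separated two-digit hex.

9026339181511340934 in hexadecimal, padded to 64 bits, is 0x7D43FFA9782C7386.
Split into bytes (most-significant first): 7D 43 FF A9 78 2C 73 86.
In big-endian order the high byte comes first in memory.
So the memory order matches the most-significant-first order: 7D 43 FF A9 78 2C 73 86.

7D 43 FF A9 78 2C 73 86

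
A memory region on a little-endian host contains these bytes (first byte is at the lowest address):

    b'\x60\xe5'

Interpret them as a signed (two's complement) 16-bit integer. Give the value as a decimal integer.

-6816

Little-endian stores the least-significant byte at the lowest address.
Reassemble most-significant byte first: E5 60 → 0xE560.
Top bit is set, so as a signed 16-bit value this is 0xE560 − 2^16 = -6816.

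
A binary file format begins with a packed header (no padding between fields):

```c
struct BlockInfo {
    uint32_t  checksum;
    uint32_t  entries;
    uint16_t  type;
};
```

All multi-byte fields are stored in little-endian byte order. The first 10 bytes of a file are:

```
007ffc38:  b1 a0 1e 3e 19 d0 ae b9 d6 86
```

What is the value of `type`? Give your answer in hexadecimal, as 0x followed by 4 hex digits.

`type` follows `checksum` (4 B), `entries` (4 B), so it starts at offset 4 + 4 = 8 and occupies 2 bytes.
Bytes at offsets 8..9: D6 86.
Little-endian stores the least-significant byte at the lowest address.
Reassemble most-significant byte first: 86 D6 → 0x86D6.

0x86D6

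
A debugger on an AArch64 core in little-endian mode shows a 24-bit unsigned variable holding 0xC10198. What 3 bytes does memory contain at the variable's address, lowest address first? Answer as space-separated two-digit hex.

Split into bytes (most-significant first): C1 01 98.
Little-endian stores the least-significant byte at the lowest address.
So at ascending addresses the bytes are 98 01 C1.

98 01 C1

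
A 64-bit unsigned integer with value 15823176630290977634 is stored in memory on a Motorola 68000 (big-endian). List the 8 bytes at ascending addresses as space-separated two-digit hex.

15823176630290977634 in hexadecimal, padded to 64 bits, is 0xDB97374F7AC19362.
Split into bytes (most-significant first): DB 97 37 4F 7A C1 93 62.
In big-endian order the high byte comes first in memory.
So the memory order matches the most-significant-first order: DB 97 37 4F 7A C1 93 62.

DB 97 37 4F 7A C1 93 62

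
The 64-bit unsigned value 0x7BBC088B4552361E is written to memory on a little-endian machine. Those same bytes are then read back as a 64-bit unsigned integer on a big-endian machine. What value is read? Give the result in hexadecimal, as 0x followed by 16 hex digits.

Stored little-endian, the bytes at ascending addresses are 1E 36 52 45 8B 08 BC 7B.
Read back as big-endian, the last byte is least significant, giving 0x1E3652458B08BC7B.

0x1E3652458B08BC7B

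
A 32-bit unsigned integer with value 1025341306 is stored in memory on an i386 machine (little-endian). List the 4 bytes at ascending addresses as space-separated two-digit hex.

7A 77 1D 3D

1025341306 in hexadecimal, padded to 32 bits, is 0x3D1D777A.
Split into bytes (most-significant first): 3D 1D 77 7A.
Little-endian: lowest address holds the least-significant byte.
So at ascending addresses the bytes are 7A 77 1D 3D.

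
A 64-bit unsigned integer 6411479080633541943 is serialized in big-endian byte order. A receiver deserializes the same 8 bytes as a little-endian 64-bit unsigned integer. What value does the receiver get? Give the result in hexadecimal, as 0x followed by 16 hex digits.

6411479080633541943 in 64-bit hexadecimal is 0x58FA26411E02A537.
Stored big-endian, the bytes at ascending addresses are 58 FA 26 41 1E 02 A5 37.
Read back as little-endian, the first byte is least significant, giving 0x37A5021E4126FA58.

0x37A5021E4126FA58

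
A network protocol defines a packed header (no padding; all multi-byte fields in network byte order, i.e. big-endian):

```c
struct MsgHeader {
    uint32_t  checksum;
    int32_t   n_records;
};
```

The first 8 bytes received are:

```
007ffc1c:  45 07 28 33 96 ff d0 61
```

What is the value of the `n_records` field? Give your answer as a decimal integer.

`n_records` follows `checksum` (4 bytes), so it starts at byte offset 4 and occupies 4 bytes.
Bytes at offsets 4..7: 96 FF D0 61.
In big-endian order the high byte comes first in memory.
The bytes are already most-significant first: 0x96FFD061.
Top bit is set, so as a signed 32-bit value this is 0x96FFD061 − 2^32 = -1761619871.

-1761619871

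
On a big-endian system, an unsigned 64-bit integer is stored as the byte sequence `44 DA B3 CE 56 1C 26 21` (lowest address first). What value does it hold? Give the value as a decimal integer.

4961475638291342881

Big-endian stores the most-significant byte at the lowest address.
The bytes are already most-significant first: 0x44DAB3CE561C2621.
0x44DAB3CE561C2621 = 4961475638291342881.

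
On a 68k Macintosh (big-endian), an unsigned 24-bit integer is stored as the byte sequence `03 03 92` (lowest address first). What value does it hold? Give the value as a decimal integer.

197522

Big-endian stores the most-significant byte at the lowest address.
The bytes are already most-significant first: 0x030392.
0x030392 = 197522.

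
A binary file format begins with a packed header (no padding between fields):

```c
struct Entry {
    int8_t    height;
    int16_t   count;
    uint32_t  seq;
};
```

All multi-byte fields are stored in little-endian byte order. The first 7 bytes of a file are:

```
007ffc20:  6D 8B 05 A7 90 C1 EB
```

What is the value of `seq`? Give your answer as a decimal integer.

`seq` follows `height` (1 B), `count` (2 B), so it starts at offset 1 + 2 = 3 and occupies 4 bytes.
Bytes at offsets 3..6: A7 90 C1 EB.
Little-endian stores the least-significant byte at the lowest address.
Reassemble most-significant byte first: EB C1 90 A7 → 0xEBC190A7.
0xEBC190A7 = 3955331239.

3955331239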